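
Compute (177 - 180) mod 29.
26

(177 - 180) = -3
-3 mod 29 = 26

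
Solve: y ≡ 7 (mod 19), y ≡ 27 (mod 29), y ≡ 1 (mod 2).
M = 19 × 29 × 2 = 1102. M₁ = 58, y₁ ≡ 1 (mod 19). M₂ = 38, y₂ ≡ 13 (mod 29). M₃ = 551, y₃ ≡ 1 (mod 2). y = 7×58×1 + 27×38×13 + 1×551×1 ≡ 1071 (mod 1102)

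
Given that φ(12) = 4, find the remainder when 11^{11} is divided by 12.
By Euler: 11^{4} ≡ 1 (mod 12) since gcd(11, 12) = 1. 11 = 2×4 + 3. So 11^{11} ≡ 11^{3} ≡ 11 (mod 12)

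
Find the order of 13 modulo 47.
Powers of 13 mod 47: 13^1≡13, 13^2≡28, 13^3≡35, 13^4≡32, 13^5≡40, 13^6≡3, 13^7≡39, 13^8≡37, 13^9≡11, 13^10≡2, 13^11≡26, 13^12≡9, 13^13≡23, 13^14≡17, 13^15≡33, 13^16≡6, 13^17≡31, 13^18≡27, 13^19≡22, 13^20≡4, 13^21≡5, 13^22≡18, 13^23≡46, 13^24≡34, 13^25≡19, 13^26≡12, 13^27≡15, 13^28≡7, 13^29≡44, 13^30≡8, 13^31≡10, 13^32≡36, 13^33≡45, 13^34≡21, 13^35≡38, 13^36≡24, 13^37≡30, 13^38≡14, 13^39≡41, 13^40≡16, 13^41≡20, 13^42≡25, 13^43≡43, 13^44≡42, 13^45≡29, 13^46≡1. Order = 46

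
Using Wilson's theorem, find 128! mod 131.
(130)! = (128)! × (129) × (130) ≡ -1 (mod 131). So (128)! ≡ -1 × [(130)(129)]^(-1) ≡ 65 (mod 131)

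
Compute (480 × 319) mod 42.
30

(480 × 319) = 153120
153120 mod 42 = 30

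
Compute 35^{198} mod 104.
1

Using successive squaring:
Binary expansion of 198: 11000110
Powers of 35 mod 104 (each is the square of the previous):
  35^1 ≡ 35 (mod 104)
  35^2 ≡ 35² = 1225 ≡ 81 (mod 104)
  35^4 ≡ 81² = 6561 ≡ 9 (mod 104)
  35^8 ≡ 9² = 81 ≡ 81 (mod 104)
  35^16 ≡ 81² = 6561 ≡ 9 (mod 104)
  35^32 ≡ 9² = 81 ≡ 81 (mod 104)
  35^64 ≡ 81² = 6561 ≡ 9 (mod 104)
  35^128 ≡ 9² = 81 ≡ 81 (mod 104)
198 = 128 + 64 + 4 + 2, so 35^198 = 35^128 × 35^64 × 35^4 × 35^2 ≡ 81 × 9 × 9 × 81 (mod 104)
Multiplying step by step:
  81 × 9 = 729 ≡ 1 (mod 104)
  1 × 9 = 9 ≡ 9 (mod 104)
  9 × 81 = 729 ≡ 1 (mod 104)
Result: 35^198 ≡ 1 (mod 104)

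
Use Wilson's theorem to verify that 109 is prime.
(108)! mod 109 = 108. Since this equals -1 (mod 109), Wilson confirms 109 is prime.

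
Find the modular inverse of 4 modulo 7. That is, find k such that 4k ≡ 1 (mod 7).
2

Using Extended Euclidean Algorithm:
gcd(4, 7) = 1
Bezout coefficients: 4 × 2 + 7 × -1 = 1
So 4 × 2 ≡ 1 (mod 7)
The inverse is 2 mod 7 = 2
Verification: 4 × 2 = 8 = 1 × 7 + 1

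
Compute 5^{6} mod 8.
1

Using successive squaring:
Binary expansion of 6: 110
Powers of 5 mod 8 (each is the square of the previous):
  5^1 ≡ 5 (mod 8)
  5^2 ≡ 5² = 25 ≡ 1 (mod 8)
  5^4 ≡ 1² = 1 ≡ 1 (mod 8)
6 = 4 + 2, so 5^6 = 5^4 × 5^2 ≡ 1 × 1 (mod 8)
Multiplying step by step:
  1 × 1 = 1 ≡ 1 (mod 8)
Result: 5^6 ≡ 1 (mod 8)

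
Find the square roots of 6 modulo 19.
The square roots of 6 mod 19 are 5 and 14. Verify: 5² = 25 ≡ 6 (mod 19)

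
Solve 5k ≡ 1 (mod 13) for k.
8

Using Extended Euclidean Algorithm:
gcd(5, 13) = 1
Bezout coefficients: 5 × -5 + 13 × 2 = 1
So 5 × -5 ≡ 1 (mod 13)
The inverse is -5 mod 13 = 8
Verification: 5 × 8 = 40 = 3 × 13 + 1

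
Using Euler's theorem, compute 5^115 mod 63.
By Euler: 5^{36} ≡ 1 (mod 63) since gcd(5, 63) = 1. 115 = 3×36 + 7. So 5^{115} ≡ 5^{7} ≡ 5 (mod 63)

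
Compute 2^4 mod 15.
4 = 4 (binary 100). Repeated squaring mod 15: 2^1 ≡ 2; 2^2 ≡ 2² = 4 ≡ 4; 2^4 ≡ 4² = 16 ≡ 1. So 2^4 ≡ 1 (mod 15).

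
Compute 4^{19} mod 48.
16

Using successive squaring:
Binary expansion of 19: 10011
Powers of 4 mod 48 (each is the square of the previous):
  4^1 ≡ 4 (mod 48)
  4^2 ≡ 4² = 16 ≡ 16 (mod 48)
  4^4 ≡ 16² = 256 ≡ 16 (mod 48)
  4^8 ≡ 16² = 256 ≡ 16 (mod 48)
  4^16 ≡ 16² = 256 ≡ 16 (mod 48)
19 = 16 + 2 + 1, so 4^19 = 4^16 × 4^2 × 4^1 ≡ 16 × 16 × 4 (mod 48)
Multiplying step by step:
  16 × 16 = 256 ≡ 16 (mod 48)
  16 × 4 = 64 ≡ 16 (mod 48)
Result: 4^19 ≡ 16 (mod 48)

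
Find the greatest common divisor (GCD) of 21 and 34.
1

Using the Euclidean algorithm:
21 = 0 × 34 + 21
34 = 1 × 21 + 13
21 = 1 × 13 + 8
13 = 1 × 8 + 5
8 = 1 × 5 + 3
5 = 1 × 3 + 2
3 = 1 × 2 + 1
2 = 2 × 1 + 0

GCD(21, 34) = 1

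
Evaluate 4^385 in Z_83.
Using Fermat: 4^{82} ≡ 1 (mod 83). 385 ≡ 57 (mod 82). So 4^{385} ≡ 4^{57} ≡ 77 (mod 83)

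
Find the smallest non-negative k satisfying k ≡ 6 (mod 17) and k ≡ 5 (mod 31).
M = 17 × 31 = 527. M₁ = 31, y₁ ≡ 11 (mod 17). M₂ = 17, y₂ ≡ 11 (mod 31). k = 6×31×11 + 5×17×11 ≡ 346 (mod 527)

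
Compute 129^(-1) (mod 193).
129^(-1) ≡ 3 (mod 193). Verification: 129 × 3 = 387 ≡ 1 (mod 193)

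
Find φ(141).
92

Prime factorization: 141 = 3 × 47
Using the formula φ(n) = n × Π(1 - 1/p) for each prime factor p:
φ(141) = 141 × (1 - 1/3) × (1 - 1/47)
φ(141) = 92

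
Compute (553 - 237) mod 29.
26

(553 - 237) = 316
316 mod 29 = 26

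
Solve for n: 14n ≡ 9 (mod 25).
6

Since gcd(14, 25) = 1 divides 9, a solution exists.
Multiply both sides by the inverse of 14 mod 25:
  14^(-1) mod 25 = 9
  x ≡ 9 × 9 ≡ 81 ≡ 6 (mod 25)
Verification: 14 × 6 = 84 = 3 × 25 + 9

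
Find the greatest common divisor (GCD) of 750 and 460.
10

Using the Euclidean algorithm:
750 = 1 × 460 + 290
460 = 1 × 290 + 170
290 = 1 × 170 + 120
170 = 1 × 120 + 50
120 = 2 × 50 + 20
50 = 2 × 20 + 10
20 = 2 × 10 + 0

GCD(750, 460) = 10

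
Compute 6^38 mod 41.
Using repeated squaring. 38 = 32 + 4 + 2 (binary 100110). Repeated squaring mod 41: 6^1 ≡ 6; 6^2 ≡ 6² = 36 ≡ 36; 6^4 ≡ 36² = 1296 ≡ 25; 6^8 ≡ 25² = 625 ≡ 10; 6^16 ≡ 10² = 100 ≡ 18; 6^32 ≡ 18² = 324 ≡ 37. Multiply: 6^38 = 6^32 × 6^4 × 6^2 ≡ 37 × 25 × 36 (mod 41): 37 × 25 = 925 ≡ 23; 23 × 36 = 828 ≡ 8. So 6^38 ≡ 8 (mod 41).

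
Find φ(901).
832

Prime factorization: 901 = 17 × 53
Using the formula φ(n) = n × Π(1 - 1/p) for each prime factor p:
φ(901) = 901 × (1 - 1/17) × (1 - 1/53)
φ(901) = 832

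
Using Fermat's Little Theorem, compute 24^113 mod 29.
By Fermat: 24^{28} ≡ 1 (mod 29). 113 = 4×28 + 1. So 24^{113} ≡ 24^{1} ≡ 24 (mod 29)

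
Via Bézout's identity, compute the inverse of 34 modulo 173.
Extended GCD: 34(56) + 173(-11) = 1. So 34^(-1) ≡ 56 ≡ 56 (mod 173). Verify: 34 × 56 = 1904 ≡ 1 (mod 173)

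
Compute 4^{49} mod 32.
0

Using successive squaring:
Binary expansion of 49: 110001
Powers of 4 mod 32 (each is the square of the previous):
  4^1 ≡ 4 (mod 32)
  4^2 ≡ 4² = 16 ≡ 16 (mod 32)
  4^4 ≡ 16² = 256 ≡ 0 (mod 32)
  4^8 ≡ 0² = 0 ≡ 0 (mod 32)
  4^16 ≡ 0² = 0 ≡ 0 (mod 32)
  4^32 ≡ 0² = 0 ≡ 0 (mod 32)
49 = 32 + 16 + 1, so 4^49 = 4^32 × 4^16 × 4^1 ≡ 0 × 0 × 4 (mod 32)
Multiplying step by step:
  0 × 0 = 0 ≡ 0 (mod 32)
  0 × 4 = 0 ≡ 0 (mod 32)
Result: 4^49 ≡ 0 (mod 32)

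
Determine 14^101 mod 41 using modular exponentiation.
Using Fermat: 14^{40} ≡ 1 (mod 41). 101 ≡ 21 (mod 40). So 14^{101} ≡ 14^{21} ≡ 27 (mod 41)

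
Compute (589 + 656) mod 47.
23

(589 + 656) = 1245
1245 mod 47 = 23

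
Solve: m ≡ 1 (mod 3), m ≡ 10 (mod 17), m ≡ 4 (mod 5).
M = 3 × 17 × 5 = 255. M₁ = 85, y₁ ≡ 1 (mod 3). M₂ = 15, y₂ ≡ 8 (mod 17). M₃ = 51, y₃ ≡ 1 (mod 5). m = 1×85×1 + 10×15×8 + 4×51×1 ≡ 214 (mod 255)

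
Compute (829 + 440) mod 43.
22

(829 + 440) = 1269
1269 mod 43 = 22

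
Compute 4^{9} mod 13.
12

Using successive squaring:
Binary expansion of 9: 1001
Powers of 4 mod 13 (each is the square of the previous):
  4^1 ≡ 4 (mod 13)
  4^2 ≡ 4² = 16 ≡ 3 (mod 13)
  4^4 ≡ 3² = 9 ≡ 9 (mod 13)
  4^8 ≡ 9² = 81 ≡ 3 (mod 13)
9 = 8 + 1, so 4^9 = 4^8 × 4^1 ≡ 3 × 4 (mod 13)
Multiplying step by step:
  3 × 4 = 12 ≡ 12 (mod 13)
Result: 4^9 ≡ 12 (mod 13)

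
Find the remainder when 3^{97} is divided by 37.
By Fermat: 3^{36} ≡ 1 (mod 37). 97 = 2×36 + 25. So 3^{97} ≡ 3^{25} ≡ 4 (mod 37)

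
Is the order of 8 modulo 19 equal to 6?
Yes, ord_19(8) = 6.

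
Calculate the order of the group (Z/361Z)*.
342

Prime factorization: 361 = 19^2
Using the formula φ(n) = n × Π(1 - 1/p) for each prime factor p:
φ(361) = 361 × (1 - 1/19)
φ(361) = 342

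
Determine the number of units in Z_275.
200

Prime factorization: 275 = 5^2 × 11
Using the formula φ(n) = n × Π(1 - 1/p) for each prime factor p:
φ(275) = 275 × (1 - 1/5) × (1 - 1/11)
φ(275) = 200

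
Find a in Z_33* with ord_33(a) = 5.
4 has order 5 mod 33 since 4^{5} ≡ 1 (mod 33) and no smaller power works.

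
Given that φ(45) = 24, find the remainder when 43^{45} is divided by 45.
By Euler: 43^{24} ≡ 1 (mod 45) since gcd(43, 45) = 1. 45 = 1×24 + 21. So 43^{45} ≡ 43^{21} ≡ 28 (mod 45)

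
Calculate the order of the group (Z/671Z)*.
600

Prime factorization: 671 = 11 × 61
Using the formula φ(n) = n × Π(1 - 1/p) for each prime factor p:
φ(671) = 671 × (1 - 1/11) × (1 - 1/61)
φ(671) = 600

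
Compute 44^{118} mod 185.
81

Using successive squaring:
Binary expansion of 118: 1110110
Powers of 44 mod 185 (each is the square of the previous):
  44^1 ≡ 44 (mod 185)
  44^2 ≡ 44² = 1936 ≡ 86 (mod 185)
  44^4 ≡ 86² = 7396 ≡ 181 (mod 185)
  44^8 ≡ 181² = 32761 ≡ 16 (mod 185)
  44^16 ≡ 16² = 256 ≡ 71 (mod 185)
  44^32 ≡ 71² = 5041 ≡ 46 (mod 185)
  44^64 ≡ 46² = 2116 ≡ 81 (mod 185)
118 = 64 + 32 + 16 + 4 + 2, so 44^118 = 44^64 × 44^32 × 44^16 × 44^4 × 44^2 ≡ 81 × 46 × 71 × 181 × 86 (mod 185)
Multiplying step by step:
  81 × 46 = 3726 ≡ 26 (mod 185)
  26 × 71 = 1846 ≡ 181 (mod 185)
  181 × 181 = 32761 ≡ 16 (mod 185)
  16 × 86 = 1376 ≡ 81 (mod 185)
Result: 44^118 ≡ 81 (mod 185)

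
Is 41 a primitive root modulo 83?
p - 1 = 82 has prime divisors 2, 41. Check 41^(82/q) mod 83 for each: 41^(82/2) = 41^41 ≡ 1, 41^(82/41) = 41^2 ≡ 21 (mod 83). Since 41^41 ≡ 1 (mod 83), the order of 41 divides 41 (in fact the order is 41) ≠ 82, so it is not a primitive root.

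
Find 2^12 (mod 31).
Using repeated squaring. 12 = 8 + 4 (binary 1100). Repeated squaring mod 31: 2^1 ≡ 2; 2^2 ≡ 2² = 4 ≡ 4; 2^4 ≡ 4² = 16 ≡ 16; 2^8 ≡ 16² = 256 ≡ 8. Multiply: 2^12 = 2^8 × 2^4 ≡ 8 × 16 (mod 31): 8 × 16 = 128 ≡ 4. So 2^12 ≡ 4 (mod 31).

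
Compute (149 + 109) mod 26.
24

(149 + 109) = 258
258 mod 26 = 24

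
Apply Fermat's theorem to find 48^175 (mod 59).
By Fermat: 48^{58} ≡ 1 (mod 59). 175 = 3×58 + 1. So 48^{175} ≡ 48^{1} ≡ 48 (mod 59)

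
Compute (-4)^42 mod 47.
Using repeated squaring. (-4) ≡ 43 (mod 47). 42 = 32 + 8 + 2 (binary 101010). Repeated squaring mod 47: 43^1 ≡ 43; 43^2 ≡ 43² = 1849 ≡ 16; 43^4 ≡ 16² = 256 ≡ 21; 43^8 ≡ 21² = 441 ≡ 18; 43^16 ≡ 18² = 324 ≡ 42; 43^32 ≡ 42² = 1764 ≡ 25. Multiply: (-4)^42 ≡ 43^32 × 43^8 × 43^2 ≡ 25 × 18 × 16 (mod 47): 25 × 18 = 450 ≡ 27; 27 × 16 = 432 ≡ 9. So (-4)^42 ≡ 9 (mod 47).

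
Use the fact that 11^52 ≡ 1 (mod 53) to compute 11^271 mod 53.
By Fermat: 11^{52} ≡ 1 (mod 53). 271 = 5×52 + 11. So 11^{271} ≡ 11^{11} ≡ 7 (mod 53)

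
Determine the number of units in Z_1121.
1044

Prime factorization: 1121 = 19 × 59
Using the formula φ(n) = n × Π(1 - 1/p) for each prime factor p:
φ(1121) = 1121 × (1 - 1/19) × (1 - 1/59)
φ(1121) = 1044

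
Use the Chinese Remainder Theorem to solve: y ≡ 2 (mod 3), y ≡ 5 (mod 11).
M = 3 × 11 = 33. M₁ = 11, y₁ ≡ 2 (mod 3). M₂ = 3, y₂ ≡ 4 (mod 11). y = 2×11×2 + 5×3×4 ≡ 5 (mod 33)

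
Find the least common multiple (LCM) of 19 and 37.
703

First find GCD(19, 37) using the Euclidean algorithm:
19 = 0 × 37 + 19
37 = 1 × 19 + 18
19 = 1 × 18 + 1
18 = 18 × 1 + 0
GCD(19, 37) = 1

LCM formula: LCM(a, b) = (a × b) / GCD(a, b)
LCM(19, 37) = (19 × 37) / 1
LCM(19, 37) = 703 / 1
LCM(19, 37) = 703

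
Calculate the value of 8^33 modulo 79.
Using repeated squaring. 33 = 32 + 1 (binary 100001). Repeated squaring mod 79: 8^1 ≡ 8; 8^2 ≡ 8² = 64 ≡ 64; 8^4 ≡ 64² = 4096 ≡ 67; 8^8 ≡ 67² = 4489 ≡ 65; 8^16 ≡ 65² = 4225 ≡ 38; 8^32 ≡ 38² = 1444 ≡ 22. Multiply: 8^33 = 8^32 × 8^1 ≡ 22 × 8 (mod 79): 22 × 8 = 176 ≡ 18. So 8^33 ≡ 18 (mod 79).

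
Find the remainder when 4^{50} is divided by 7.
By Fermat: 4^{6} ≡ 1 (mod 7). 50 = 8×6 + 2. So 4^{50} ≡ 4^{2} ≡ 2 (mod 7)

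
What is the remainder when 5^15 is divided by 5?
Using repeated squaring. 5 ≡ 0 (mod 5). 15 = 8 + 4 + 2 + 1 (binary 1111). Repeated squaring mod 5: 0^1 ≡ 0; 0^2 ≡ 0² = 0 ≡ 0; 0^4 ≡ 0² = 0 ≡ 0; 0^8 ≡ 0² = 0 ≡ 0. Multiply: 5^15 ≡ 0^8 × 0^4 × 0^2 × 0^1 ≡ 0 × 0 × 0 × 0 (mod 5): 0 × 0 = 0 ≡ 0; 0 × 0 = 0 ≡ 0; 0 × 0 = 0 ≡ 0. So 5^15 ≡ 0 (mod 5).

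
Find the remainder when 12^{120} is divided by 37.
By Fermat: 12^{36} ≡ 1 (mod 37). 120 = 3×36 + 12. So 12^{120} ≡ 12^{12} ≡ 26 (mod 37)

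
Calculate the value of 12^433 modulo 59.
Using Fermat: 12^{58} ≡ 1 (mod 59). 433 ≡ 27 (mod 58). So 12^{433} ≡ 12^{27} ≡ 25 (mod 59)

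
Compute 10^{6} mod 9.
1

Using successive squaring:
Binary expansion of 6: 110
Powers of 10 mod 9 (each is the square of the previous):
  10^1 ≡ 1 (mod 9)
  10^2 ≡ 1² = 1 ≡ 1 (mod 9)
  10^4 ≡ 1² = 1 ≡ 1 (mod 9)
6 = 4 + 2, so 10^6 = 10^4 × 10^2 ≡ 1 × 1 (mod 9)
Multiplying step by step:
  1 × 1 = 1 ≡ 1 (mod 9)
Result: 10^6 ≡ 1 (mod 9)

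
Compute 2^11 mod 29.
Using repeated squaring. 11 = 8 + 2 + 1 (binary 1011). Repeated squaring mod 29: 2^1 ≡ 2; 2^2 ≡ 2² = 4 ≡ 4; 2^4 ≡ 4² = 16 ≡ 16; 2^8 ≡ 16² = 256 ≡ 24. Multiply: 2^11 = 2^8 × 2^2 × 2^1 ≡ 24 × 4 × 2 (mod 29): 24 × 4 = 96 ≡ 9; 9 × 2 = 18 ≡ 18. So 2^11 ≡ 18 (mod 29).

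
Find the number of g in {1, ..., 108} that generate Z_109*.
Number of primitive roots mod 109 = φ(108) = 36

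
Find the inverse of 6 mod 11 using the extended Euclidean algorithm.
Extended GCD: 6(2) + 11(-1) = 1. So 6^(-1) ≡ 2 ≡ 2 (mod 11). Verify: 6 × 2 = 12 ≡ 1 (mod 11)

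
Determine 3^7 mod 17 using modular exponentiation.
7 = 4 + 2 + 1 (binary 111). Repeated squaring mod 17: 3^1 ≡ 3; 3^2 ≡ 3² = 9 ≡ 9; 3^4 ≡ 9² = 81 ≡ 13. Multiply: 3^7 = 3^4 × 3^2 × 3^1 ≡ 13 × 9 × 3 (mod 17): 13 × 9 = 117 ≡ 15; 15 × 3 = 45 ≡ 11. So 3^7 ≡ 11 (mod 17).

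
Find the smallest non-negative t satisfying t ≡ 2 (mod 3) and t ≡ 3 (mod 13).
M = 3 × 13 = 39. M₁ = 13, y₁ ≡ 1 (mod 3). M₂ = 3, y₂ ≡ 9 (mod 13). t = 2×13×1 + 3×3×9 ≡ 29 (mod 39)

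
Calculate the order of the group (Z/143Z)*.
120

Prime factorization: 143 = 11 × 13
Using the formula φ(n) = n × Π(1 - 1/p) for each prime factor p:
φ(143) = 143 × (1 - 1/11) × (1 - 1/13)
φ(143) = 120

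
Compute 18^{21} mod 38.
18

Using successive squaring:
Binary expansion of 21: 10101
Powers of 18 mod 38 (each is the square of the previous):
  18^1 ≡ 18 (mod 38)
  18^2 ≡ 18² = 324 ≡ 20 (mod 38)
  18^4 ≡ 20² = 400 ≡ 20 (mod 38)
  18^8 ≡ 20² = 400 ≡ 20 (mod 38)
  18^16 ≡ 20² = 400 ≡ 20 (mod 38)
21 = 16 + 4 + 1, so 18^21 = 18^16 × 18^4 × 18^1 ≡ 20 × 20 × 18 (mod 38)
Multiplying step by step:
  20 × 20 = 400 ≡ 20 (mod 38)
  20 × 18 = 360 ≡ 18 (mod 38)
Result: 18^21 ≡ 18 (mod 38)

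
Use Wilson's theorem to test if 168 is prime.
(167)! mod 168 = 0. Since 0 ≢ -1 (mod 168), 168 is not prime.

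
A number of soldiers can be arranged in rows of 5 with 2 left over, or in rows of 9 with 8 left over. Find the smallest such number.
M = 5 × 9 = 45. M₁ = 9, y₁ ≡ 4 (mod 5). M₂ = 5, y₂ ≡ 2 (mod 9). m = 2×9×4 + 8×5×2 ≡ 17 (mod 45). The smallest positive such number is 17.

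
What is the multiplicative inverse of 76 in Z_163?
76^(-1) ≡ 148 (mod 163). Verification: 76 × 148 = 11248 ≡ 1 (mod 163)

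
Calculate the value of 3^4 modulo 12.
4 = 4 (binary 100). Repeated squaring mod 12: 3^1 ≡ 3; 3^2 ≡ 3² = 9 ≡ 9; 3^4 ≡ 9² = 81 ≡ 9. So 3^4 ≡ 9 (mod 12).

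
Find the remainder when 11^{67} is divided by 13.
By Fermat: 11^{12} ≡ 1 (mod 13). 67 = 5×12 + 7. So 11^{67} ≡ 11^{7} ≡ 2 (mod 13)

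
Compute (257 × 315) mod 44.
39

(257 × 315) = 80955
80955 mod 44 = 39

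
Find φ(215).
168

Prime factorization: 215 = 5 × 43
Using the formula φ(n) = n × Π(1 - 1/p) for each prime factor p:
φ(215) = 215 × (1 - 1/5) × (1 - 1/43)
φ(215) = 168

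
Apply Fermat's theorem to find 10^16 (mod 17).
By Fermat's Little Theorem, 10^{16} ≡ 1 (mod 17) since 17 is prime and gcd(10, 17) = 1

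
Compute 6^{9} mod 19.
1

Using successive squaring:
Binary expansion of 9: 1001
Powers of 6 mod 19 (each is the square of the previous):
  6^1 ≡ 6 (mod 19)
  6^2 ≡ 6² = 36 ≡ 17 (mod 19)
  6^4 ≡ 17² = 289 ≡ 4 (mod 19)
  6^8 ≡ 4² = 16 ≡ 16 (mod 19)
9 = 8 + 1, so 6^9 = 6^8 × 6^1 ≡ 16 × 6 (mod 19)
Multiplying step by step:
  16 × 6 = 96 ≡ 1 (mod 19)
Result: 6^9 ≡ 1 (mod 19)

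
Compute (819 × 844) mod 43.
11

(819 × 844) = 691236
691236 mod 43 = 11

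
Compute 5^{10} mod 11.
1

Using successive squaring:
Binary expansion of 10: 1010
Powers of 5 mod 11 (each is the square of the previous):
  5^1 ≡ 5 (mod 11)
  5^2 ≡ 5² = 25 ≡ 3 (mod 11)
  5^4 ≡ 3² = 9 ≡ 9 (mod 11)
  5^8 ≡ 9² = 81 ≡ 4 (mod 11)
10 = 8 + 2, so 5^10 = 5^8 × 5^2 ≡ 4 × 3 (mod 11)
Multiplying step by step:
  4 × 3 = 12 ≡ 1 (mod 11)
Result: 5^10 ≡ 1 (mod 11)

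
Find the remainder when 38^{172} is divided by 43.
By Fermat: 38^{42} ≡ 1 (mod 43). 172 = 4×42 + 4. So 38^{172} ≡ 38^{4} ≡ 23 (mod 43)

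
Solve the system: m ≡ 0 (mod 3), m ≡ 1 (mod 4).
M = 3 × 4 = 12. M₁ = 4, y₁ ≡ 1 (mod 3). M₂ = 3, y₂ ≡ 3 (mod 4). m = 0×4×1 + 1×3×3 ≡ 9 (mod 12)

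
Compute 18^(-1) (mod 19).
18^(-1) ≡ 18 (mod 19). Verification: 18 × 18 = 324 ≡ 1 (mod 19)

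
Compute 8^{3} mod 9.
8

Using successive squaring:
Binary expansion of 3: 11
Powers of 8 mod 9 (each is the square of the previous):
  8^1 ≡ 8 (mod 9)
  8^2 ≡ 8² = 64 ≡ 1 (mod 9)
3 = 2 + 1, so 8^3 = 8^2 × 8^1 ≡ 1 × 8 (mod 9)
Multiplying step by step:
  1 × 8 = 8 ≡ 8 (mod 9)
Result: 8^3 ≡ 8 (mod 9)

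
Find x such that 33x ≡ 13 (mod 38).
5

Since gcd(33, 38) = 1 divides 13, a solution exists.
Multiply both sides by the inverse of 33 mod 38:
  33^(-1) mod 38 = 15
  x ≡ 15 × 13 ≡ 195 ≡ 5 (mod 38)
Verification: 33 × 5 = 165 = 4 × 38 + 13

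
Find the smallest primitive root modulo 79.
3

A primitive root g modulo p has order p-1 = 78
Prime divisors of 78: [2, 3, 13]
g is a primitive root iff g^(78/q) ≢ 1 (mod 79) for each prime divisor q
Testing small values:
  g = 2: 2^39 ≡ 1, 2^26 ≡ 23, 2^6 ≡ 64 (mod 79) → 2^39 ≡ 1, not primitive root
  g = 3: 3^39 ≡ 78, 3^26 ≡ 23, 3^6 ≡ 18 (mod 79) → none is 1, primitive root!
The smallest primitive root is 3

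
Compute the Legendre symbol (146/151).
(146/151) = 146^{75} mod 151 = -1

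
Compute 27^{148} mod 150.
81

Using successive squaring:
Binary expansion of 148: 10010100
Powers of 27 mod 150 (each is the square of the previous):
  27^1 ≡ 27 (mod 150)
  27^2 ≡ 27² = 729 ≡ 129 (mod 150)
  27^4 ≡ 129² = 16641 ≡ 141 (mod 150)
  27^8 ≡ 141² = 19881 ≡ 81 (mod 150)
  27^16 ≡ 81² = 6561 ≡ 111 (mod 150)
  27^32 ≡ 111² = 12321 ≡ 21 (mod 150)
  27^64 ≡ 21² = 441 ≡ 141 (mod 150)
  27^128 ≡ 141² = 19881 ≡ 81 (mod 150)
148 = 128 + 16 + 4, so 27^148 = 27^128 × 27^16 × 27^4 ≡ 81 × 111 × 141 (mod 150)
Multiplying step by step:
  81 × 111 = 8991 ≡ 141 (mod 150)
  141 × 141 = 19881 ≡ 81 (mod 150)
Result: 27^148 ≡ 81 (mod 150)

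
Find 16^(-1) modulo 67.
21

Using Extended Euclidean Algorithm:
gcd(16, 67) = 1
Bezout coefficients: 16 × 21 + 67 × -5 = 1
So 16 × 21 ≡ 1 (mod 67)
The inverse is 21 mod 67 = 21
Verification: 16 × 21 = 336 = 5 × 67 + 1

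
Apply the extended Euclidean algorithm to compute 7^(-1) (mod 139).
Extended GCD: 7(20) + 139(-1) = 1. So 7^(-1) ≡ 20 ≡ 20 (mod 139). Verify: 7 × 20 = 140 ≡ 1 (mod 139)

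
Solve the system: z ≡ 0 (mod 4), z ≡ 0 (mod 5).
M = 4 × 5 = 20. M₁ = 5, y₁ ≡ 1 (mod 4). M₂ = 4, y₂ ≡ 4 (mod 5). z = 0×5×1 + 0×4×4 ≡ 0 (mod 20)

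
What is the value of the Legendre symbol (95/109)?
(95/109) = 95^{54} mod 109 = -1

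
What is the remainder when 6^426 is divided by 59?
Using Fermat: 6^{58} ≡ 1 (mod 59). 426 ≡ 20 (mod 58). So 6^{426} ≡ 6^{20} ≡ 27 (mod 59)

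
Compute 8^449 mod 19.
Using Fermat: 8^{18} ≡ 1 (mod 19). 449 ≡ 17 (mod 18). So 8^{449} ≡ 8^{17} ≡ 12 (mod 19)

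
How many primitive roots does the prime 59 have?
Number of primitive roots mod 59 = φ(58) = 28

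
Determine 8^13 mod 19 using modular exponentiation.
Using repeated squaring. 13 = 8 + 4 + 1 (binary 1101). Repeated squaring mod 19: 8^1 ≡ 8; 8^2 ≡ 8² = 64 ≡ 7; 8^4 ≡ 7² = 49 ≡ 11; 8^8 ≡ 11² = 121 ≡ 7. Multiply: 8^13 = 8^8 × 8^4 × 8^1 ≡ 7 × 11 × 8 (mod 19): 7 × 11 = 77 ≡ 1; 1 × 8 = 8 ≡ 8. So 8^13 ≡ 8 (mod 19).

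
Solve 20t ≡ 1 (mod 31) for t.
20^(-1) ≡ 14 (mod 31). Verification: 20 × 14 = 280 ≡ 1 (mod 31)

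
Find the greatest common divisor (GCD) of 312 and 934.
2

Using the Euclidean algorithm:
312 = 0 × 934 + 312
934 = 2 × 312 + 310
312 = 1 × 310 + 2
310 = 155 × 2 + 0

GCD(312, 934) = 2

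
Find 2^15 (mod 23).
Using repeated squaring. 15 = 8 + 4 + 2 + 1 (binary 1111). Repeated squaring mod 23: 2^1 ≡ 2; 2^2 ≡ 2² = 4 ≡ 4; 2^4 ≡ 4² = 16 ≡ 16; 2^8 ≡ 16² = 256 ≡ 3. Multiply: 2^15 = 2^8 × 2^4 × 2^2 × 2^1 ≡ 3 × 16 × 4 × 2 (mod 23): 3 × 16 = 48 ≡ 2; 2 × 4 = 8 ≡ 8; 8 × 2 = 16 ≡ 16. So 2^15 ≡ 16 (mod 23).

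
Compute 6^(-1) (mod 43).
6^(-1) ≡ 36 (mod 43). Verification: 6 × 36 = 216 ≡ 1 (mod 43)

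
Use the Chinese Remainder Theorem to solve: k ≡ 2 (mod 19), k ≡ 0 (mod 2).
2

Using the Chinese Remainder Theorem:
M = product of moduli = 38
For equation 1: M_1 = 2, 2 ≡ 2 (mod 19), inverse of 2 mod 19 is 10 (check: 2 × 10 = 20 ≡ 1 (mod 19))
For equation 2: M_2 = 19, 19 ≡ 1 (mod 2), inverse of 19 mod 2 is 1 (check: 1 × 1 = 1 ≡ 1 (mod 2))
Combine: k ≡ Σ r_i×M_i×(M_i⁻¹ mod m_i) = 2×2×10 + 0×19×1 = 40 + 0 = 40
40 mod 38 = 2
k ≡ 2 (mod 38)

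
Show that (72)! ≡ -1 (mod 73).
(72)! mod 73 = 72. Since this equals -1 (mod 73), Wilson confirms 73 is prime.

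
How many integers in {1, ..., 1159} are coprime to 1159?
1080

Prime factorization: 1159 = 19 × 61
Using the formula φ(n) = n × Π(1 - 1/p) for each prime factor p:
φ(1159) = 1159 × (1 - 1/19) × (1 - 1/61)
φ(1159) = 1080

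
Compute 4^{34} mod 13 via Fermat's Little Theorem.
9

By Fermat's Little Theorem, a^(p-1) ≡ 1 (mod p) for prime p and gcd(a, p) = 1
Here p = 13, so 4^12 ≡ 1 (mod 13)
We can reduce the exponent: 34 mod 12 = 10
So 4^34 ≡ 4^10 (mod 13)
Computing: 4^10 mod 13 = 9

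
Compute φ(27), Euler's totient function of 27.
18

Prime factorization: 27 = 3^3
Using the formula φ(n) = n × Π(1 - 1/p) for each prime factor p:
φ(27) = 27 × (1 - 1/3)
φ(27) = 18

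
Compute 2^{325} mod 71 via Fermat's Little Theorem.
30

By Fermat's Little Theorem, a^(p-1) ≡ 1 (mod p) for prime p and gcd(a, p) = 1
Here p = 71, so 2^70 ≡ 1 (mod 71)
We can reduce the exponent: 325 mod 70 = 45
So 2^325 ≡ 2^45 (mod 71)
Computing: 2^45 mod 71 = 30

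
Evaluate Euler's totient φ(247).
216

Prime factorization: 247 = 13 × 19
Using the formula φ(n) = n × Π(1 - 1/p) for each prime factor p:
φ(247) = 247 × (1 - 1/13) × (1 - 1/19)
φ(247) = 216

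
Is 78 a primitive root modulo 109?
p - 1 = 108 has prime divisors 2, 3. Check 78^(108/q) mod 109 for each: 78^(108/2) = 78^54 ≡ 1, 78^(108/3) = 78^36 ≡ 45 (mod 109). Since 78^54 ≡ 1 (mod 109), the order of 78 divides 54 (in fact the order is 27) ≠ 108, so it is not a primitive root.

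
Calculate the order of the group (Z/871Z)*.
792

Prime factorization: 871 = 13 × 67
Using the formula φ(n) = n × Π(1 - 1/p) for each prime factor p:
φ(871) = 871 × (1 - 1/13) × (1 - 1/67)
φ(871) = 792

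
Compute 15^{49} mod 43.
36

Using successive squaring:
Binary expansion of 49: 110001
Powers of 15 mod 43 (each is the square of the previous):
  15^1 ≡ 15 (mod 43)
  15^2 ≡ 15² = 225 ≡ 10 (mod 43)
  15^4 ≡ 10² = 100 ≡ 14 (mod 43)
  15^8 ≡ 14² = 196 ≡ 24 (mod 43)
  15^16 ≡ 24² = 576 ≡ 17 (mod 43)
  15^32 ≡ 17² = 289 ≡ 31 (mod 43)
49 = 32 + 16 + 1, so 15^49 = 15^32 × 15^16 × 15^1 ≡ 31 × 17 × 15 (mod 43)
Multiplying step by step:
  31 × 17 = 527 ≡ 11 (mod 43)
  11 × 15 = 165 ≡ 36 (mod 43)
Result: 15^49 ≡ 36 (mod 43)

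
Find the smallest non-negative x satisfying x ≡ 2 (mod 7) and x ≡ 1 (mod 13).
M = 7 × 13 = 91. M₁ = 13, y₁ ≡ 6 (mod 7). M₂ = 7, y₂ ≡ 2 (mod 13). x = 2×13×6 + 1×7×2 ≡ 79 (mod 91)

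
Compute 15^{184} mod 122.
117

Using successive squaring:
Binary expansion of 184: 10111000
Powers of 15 mod 122 (each is the square of the previous):
  15^1 ≡ 15 (mod 122)
  15^2 ≡ 15² = 225 ≡ 103 (mod 122)
  15^4 ≡ 103² = 10609 ≡ 117 (mod 122)
  15^8 ≡ 117² = 13689 ≡ 25 (mod 122)
  15^16 ≡ 25² = 625 ≡ 15 (mod 122)
  15^32 ≡ 15² = 225 ≡ 103 (mod 122)
  15^64 ≡ 103² = 10609 ≡ 117 (mod 122)
  15^128 ≡ 117² = 13689 ≡ 25 (mod 122)
184 = 128 + 32 + 16 + 8, so 15^184 = 15^128 × 15^32 × 15^16 × 15^8 ≡ 25 × 103 × 15 × 25 (mod 122)
Multiplying step by step:
  25 × 103 = 2575 ≡ 13 (mod 122)
  13 × 15 = 195 ≡ 73 (mod 122)
  73 × 25 = 1825 ≡ 117 (mod 122)
Result: 15^184 ≡ 117 (mod 122)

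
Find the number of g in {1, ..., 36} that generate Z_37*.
Number of primitive roots mod 37 = φ(36) = 12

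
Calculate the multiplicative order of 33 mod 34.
Powers of 33 mod 34: 33^1≡33, 33^2≡1. Order = 2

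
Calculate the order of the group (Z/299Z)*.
264

Prime factorization: 299 = 13 × 23
Using the formula φ(n) = n × Π(1 - 1/p) for each prime factor p:
φ(299) = 299 × (1 - 1/13) × (1 - 1/23)
φ(299) = 264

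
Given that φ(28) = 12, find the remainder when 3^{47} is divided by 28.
By Euler: 3^{12} ≡ 1 (mod 28) since gcd(3, 28) = 1. 47 = 3×12 + 11. So 3^{47} ≡ 3^{11} ≡ 19 (mod 28)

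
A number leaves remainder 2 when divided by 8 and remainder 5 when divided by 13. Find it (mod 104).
M = 8 × 13 = 104. M₁ = 13, y₁ ≡ 5 (mod 8). M₂ = 8, y₂ ≡ 5 (mod 13). t = 2×13×5 + 5×8×5 ≡ 18 (mod 104)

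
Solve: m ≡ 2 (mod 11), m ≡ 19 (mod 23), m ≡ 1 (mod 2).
M = 11 × 23 × 2 = 506. M₁ = 46, y₁ ≡ 6 (mod 11). M₂ = 22, y₂ ≡ 22 (mod 23). M₃ = 253, y₃ ≡ 1 (mod 2). m = 2×46×6 + 19×22×22 + 1×253×1 ≡ 387 (mod 506)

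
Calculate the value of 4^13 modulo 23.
Using repeated squaring. 13 = 8 + 4 + 1 (binary 1101). Repeated squaring mod 23: 4^1 ≡ 4; 4^2 ≡ 4² = 16 ≡ 16; 4^4 ≡ 16² = 256 ≡ 3; 4^8 ≡ 3² = 9 ≡ 9. Multiply: 4^13 = 4^8 × 4^4 × 4^1 ≡ 9 × 3 × 4 (mod 23): 9 × 3 = 27 ≡ 4; 4 × 4 = 16 ≡ 16. So 4^13 ≡ 16 (mod 23).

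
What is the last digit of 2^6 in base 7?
6 = 4 + 2 (binary 110). Repeated squaring mod 7: 2^1 ≡ 2; 2^2 ≡ 2² = 4 ≡ 4; 2^4 ≡ 4² = 16 ≡ 2. Multiply: 2^6 = 2^4 × 2^2 ≡ 2 × 4 (mod 7): 2 × 4 = 8 ≡ 1. So 2^6 ≡ 1 (mod 7).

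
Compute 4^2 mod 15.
2 = 2 (binary 10). Repeated squaring mod 15: 4^1 ≡ 4; 4^2 ≡ 4² = 16 ≡ 1. So 4^2 ≡ 1 (mod 15).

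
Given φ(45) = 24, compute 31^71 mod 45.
By Euler: 31^{24} ≡ 1 (mod 45) since gcd(31, 45) = 1. 71 = 2×24 + 23. So 31^{71} ≡ 31^{23} ≡ 16 (mod 45)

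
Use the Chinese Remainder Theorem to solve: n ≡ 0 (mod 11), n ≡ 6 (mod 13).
110

Using the Chinese Remainder Theorem:
M = product of moduli = 143
For equation 1: M_1 = 13, 13 ≡ 2 (mod 11), inverse of 13 mod 11 is 6 (check: 2 × 6 = 12 ≡ 1 (mod 11))
For equation 2: M_2 = 11, 11 ≡ 11 (mod 13), inverse of 11 mod 13 is 6 (check: 11 × 6 = 66 ≡ 1 (mod 13))
Combine: n ≡ Σ r_i×M_i×(M_i⁻¹ mod m_i) = 0×13×6 + 6×11×6 = 0 + 396 = 396
396 mod 143 = 110
n ≡ 110 (mod 143)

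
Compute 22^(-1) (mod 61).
22^(-1) ≡ 25 (mod 61). Verification: 22 × 25 = 550 ≡ 1 (mod 61)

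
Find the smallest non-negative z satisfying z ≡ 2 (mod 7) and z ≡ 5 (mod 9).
M = 7 × 9 = 63. M₁ = 9, y₁ ≡ 4 (mod 7). M₂ = 7, y₂ ≡ 4 (mod 9). z = 2×9×4 + 5×7×4 ≡ 23 (mod 63)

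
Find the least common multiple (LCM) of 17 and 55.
935

First find GCD(17, 55) using the Euclidean algorithm:
17 = 0 × 55 + 17
55 = 3 × 17 + 4
17 = 4 × 4 + 1
4 = 4 × 1 + 0
GCD(17, 55) = 1

LCM formula: LCM(a, b) = (a × b) / GCD(a, b)
LCM(17, 55) = (17 × 55) / 1
LCM(17, 55) = 935 / 1
LCM(17, 55) = 935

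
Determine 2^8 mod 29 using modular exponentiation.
8 = 8 (binary 1000). Repeated squaring mod 29: 2^1 ≡ 2; 2^2 ≡ 2² = 4 ≡ 4; 2^4 ≡ 4² = 16 ≡ 16; 2^8 ≡ 16² = 256 ≡ 24. So 2^8 ≡ 24 (mod 29).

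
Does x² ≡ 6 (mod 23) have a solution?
By Euler's criterion: 6^{11} ≡ 1 (mod 23). Since this equals 1, 6 is a QR.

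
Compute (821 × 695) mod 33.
25

(821 × 695) = 570595
570595 mod 33 = 25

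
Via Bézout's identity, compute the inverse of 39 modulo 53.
Extended GCD: 39(-19) + 53(14) = 1. So 39^(-1) ≡ 34 ≡ 34 (mod 53). Verify: 39 × 34 = 1326 ≡ 1 (mod 53)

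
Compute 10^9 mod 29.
9 = 8 + 1 (binary 1001). Repeated squaring mod 29: 10^1 ≡ 10; 10^2 ≡ 10² = 100 ≡ 13; 10^4 ≡ 13² = 169 ≡ 24; 10^8 ≡ 24² = 576 ≡ 25. Multiply: 10^9 = 10^8 × 10^1 ≡ 25 × 10 (mod 29): 25 × 10 = 250 ≡ 18. So 10^9 ≡ 18 (mod 29).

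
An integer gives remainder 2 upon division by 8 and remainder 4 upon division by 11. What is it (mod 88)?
M = 8 × 11 = 88. M₁ = 11, y₁ ≡ 3 (mod 8). M₂ = 8, y₂ ≡ 7 (mod 11). r = 2×11×3 + 4×8×7 ≡ 26 (mod 88). The smallest positive such number is 26.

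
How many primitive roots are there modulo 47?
22

The number of primitive roots modulo p is φ(p-1) = φ(46)
φ(46) = 22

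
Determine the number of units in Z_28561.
26364

Prime factorization: 28561 = 13^4
Using the formula φ(n) = n × Π(1 - 1/p) for each prime factor p:
φ(28561) = 28561 × (1 - 1/13)
φ(28561) = 26364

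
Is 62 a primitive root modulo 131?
p - 1 = 130 has prime divisors 2, 5, 13. Check 62^(130/q) mod 131 for each: 62^(130/2) = 62^65 ≡ 1, 62^(130/5) = 62^26 ≡ 1, 62^(130/13) = 62^10 ≡ 84 (mod 131). Since 62^65 ≡ 1 (mod 131), the order of 62 divides 65 (in fact the order is 13) ≠ 130, so it is not a primitive root.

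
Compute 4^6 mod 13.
6 = 4 + 2 (binary 110). Repeated squaring mod 13: 4^1 ≡ 4; 4^2 ≡ 4² = 16 ≡ 3; 4^4 ≡ 3² = 9 ≡ 9. Multiply: 4^6 = 4^4 × 4^2 ≡ 9 × 3 (mod 13): 9 × 3 = 27 ≡ 1. So 4^6 ≡ 1 (mod 13).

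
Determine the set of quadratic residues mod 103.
QRs mod 103: {1, 2, 4, 7, 8, 9, 13, 14, 15, 16, 17, 18, 19, 23, 25, 26, 28, 29, 30, 32, 33, 34, 36, 38, 41, 46, 49, 50, 52, 55, 56, 58, 59, 60, 61, 63, 64, 66, 68, 72, 76, 79, 81, 82, 83, 91, 92, 93, 97, 98, 100}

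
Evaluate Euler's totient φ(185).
144

Prime factorization: 185 = 5 × 37
Using the formula φ(n) = n × Π(1 - 1/p) for each prime factor p:
φ(185) = 185 × (1 - 1/5) × (1 - 1/37)
φ(185) = 144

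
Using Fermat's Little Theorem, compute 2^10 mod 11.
By Fermat's Little Theorem, 2^{10} ≡ 1 (mod 11) since 11 is prime and gcd(2, 11) = 1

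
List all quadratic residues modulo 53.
QRs mod 53: {1, 4, 6, 7, 9, 10, 11, 13, 15, 16, 17, 24, 25, 28, 29, 36, 37, 38, 40, 42, 43, 44, 46, 47, 49, 52}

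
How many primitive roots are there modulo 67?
20

The number of primitive roots modulo p is φ(p-1) = φ(66)
φ(66) = 20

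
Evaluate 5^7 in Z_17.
7 = 4 + 2 + 1 (binary 111). Repeated squaring mod 17: 5^1 ≡ 5; 5^2 ≡ 5² = 25 ≡ 8; 5^4 ≡ 8² = 64 ≡ 13. Multiply: 5^7 = 5^4 × 5^2 × 5^1 ≡ 13 × 8 × 5 (mod 17): 13 × 8 = 104 ≡ 2; 2 × 5 = 10 ≡ 10. So 5^7 ≡ 10 (mod 17).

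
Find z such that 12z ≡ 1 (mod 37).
12^(-1) ≡ 34 (mod 37). Verification: 12 × 34 = 408 ≡ 1 (mod 37)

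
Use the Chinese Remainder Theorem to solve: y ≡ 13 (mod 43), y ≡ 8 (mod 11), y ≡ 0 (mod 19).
228

Using the Chinese Remainder Theorem:
M = product of moduli = 8987
For equation 1: M_1 = 209, 209 ≡ 37 (mod 43), inverse of 209 mod 43 is 7 (check: 37 × 7 = 259 ≡ 1 (mod 43))
For equation 2: M_2 = 817, 817 ≡ 3 (mod 11), inverse of 817 mod 11 is 4 (check: 3 × 4 = 12 ≡ 1 (mod 11))
For equation 3: M_3 = 473, 473 ≡ 17 (mod 19), inverse of 473 mod 19 is 9 (check: 17 × 9 = 153 ≡ 1 (mod 19))
Combine: y ≡ Σ r_i×M_i×(M_i⁻¹ mod m_i) = 13×209×7 + 8×817×4 + 0×473×9 = 19019 + 26144 + 0 = 45163
45163 mod 8987 = 228
y ≡ 228 (mod 8987)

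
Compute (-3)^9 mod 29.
(-3) ≡ 26 (mod 29). 9 = 8 + 1 (binary 1001). Repeated squaring mod 29: 26^1 ≡ 26; 26^2 ≡ 26² = 676 ≡ 9; 26^4 ≡ 9² = 81 ≡ 23; 26^8 ≡ 23² = 529 ≡ 7. Multiply: (-3)^9 ≡ 26^8 × 26^1 ≡ 7 × 26 (mod 29): 7 × 26 = 182 ≡ 8. So (-3)^9 ≡ 8 (mod 29).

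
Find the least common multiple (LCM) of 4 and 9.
36

First find GCD(4, 9) using the Euclidean algorithm:
4 = 0 × 9 + 4
9 = 2 × 4 + 1
4 = 4 × 1 + 0
GCD(4, 9) = 1

LCM formula: LCM(a, b) = (a × b) / GCD(a, b)
LCM(4, 9) = (4 × 9) / 1
LCM(4, 9) = 36 / 1
LCM(4, 9) = 36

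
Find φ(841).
812

Prime factorization: 841 = 29^2
Using the formula φ(n) = n × Π(1 - 1/p) for each prime factor p:
φ(841) = 841 × (1 - 1/29)
φ(841) = 812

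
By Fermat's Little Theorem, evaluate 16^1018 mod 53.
By Fermat: 16^{52} ≡ 1 (mod 53). 1018 ≡ 30 (mod 52). So 16^{1018} ≡ 16^{30} ≡ 28 (mod 53)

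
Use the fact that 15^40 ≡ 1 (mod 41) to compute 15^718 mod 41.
By Fermat: 15^{40} ≡ 1 (mod 41). 718 ≡ 38 (mod 40). So 15^{718} ≡ 15^{38} ≡ 39 (mod 41)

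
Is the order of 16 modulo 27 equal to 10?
No, the actual order is 9, not 10.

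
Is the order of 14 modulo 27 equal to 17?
No, the actual order is 18, not 17.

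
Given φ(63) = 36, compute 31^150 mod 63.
By Euler: 31^{36} ≡ 1 (mod 63) since gcd(31, 63) = 1. 150 = 4×36 + 6. So 31^{150} ≡ 31^{6} ≡ 1 (mod 63)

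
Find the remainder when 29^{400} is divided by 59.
By Fermat: 29^{58} ≡ 1 (mod 59). 400 = 6×58 + 52. So 29^{400} ≡ 29^{52} ≡ 5 (mod 59)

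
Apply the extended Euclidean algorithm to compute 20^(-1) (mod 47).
Extended GCD: 20(-7) + 47(3) = 1. So 20^(-1) ≡ 40 ≡ 40 (mod 47). Verify: 20 × 40 = 800 ≡ 1 (mod 47)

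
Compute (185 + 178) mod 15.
3

(185 + 178) = 363
363 mod 15 = 3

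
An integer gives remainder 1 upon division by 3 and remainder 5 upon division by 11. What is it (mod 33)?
M = 3 × 11 = 33. M₁ = 11, y₁ ≡ 2 (mod 3). M₂ = 3, y₂ ≡ 4 (mod 11). k = 1×11×2 + 5×3×4 ≡ 16 (mod 33). The smallest positive such number is 16.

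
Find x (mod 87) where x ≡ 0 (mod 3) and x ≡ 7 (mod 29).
M = 3 × 29 = 87. M₁ = 29, y₁ ≡ 2 (mod 3). M₂ = 3, y₂ ≡ 10 (mod 29). x = 0×29×2 + 7×3×10 ≡ 36 (mod 87)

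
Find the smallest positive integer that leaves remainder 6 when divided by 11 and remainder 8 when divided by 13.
M = 11 × 13 = 143. M₁ = 13, y₁ ≡ 6 (mod 11). M₂ = 11, y₂ ≡ 6 (mod 13). k = 6×13×6 + 8×11×6 ≡ 138 (mod 143). The smallest positive such number is 138.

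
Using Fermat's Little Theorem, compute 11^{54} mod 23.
2

By Fermat's Little Theorem, a^(p-1) ≡ 1 (mod p) for prime p and gcd(a, p) = 1
Here p = 23, so 11^22 ≡ 1 (mod 23)
We can reduce the exponent: 54 mod 22 = 10
So 11^54 ≡ 11^10 (mod 23)
Computing: 11^10 mod 23 = 2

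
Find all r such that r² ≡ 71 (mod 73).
The square roots of 71 mod 73 are 12 and 61. Verify: 12² = 144 ≡ 71 (mod 73)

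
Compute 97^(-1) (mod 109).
9

Using Extended Euclidean Algorithm:
gcd(97, 109) = 1
Bezout coefficients: 97 × 9 + 109 × -8 = 1
So 97 × 9 ≡ 1 (mod 109)
The inverse is 9 mod 109 = 9
Verification: 97 × 9 = 873 = 8 × 109 + 1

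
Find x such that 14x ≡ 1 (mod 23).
14^(-1) ≡ 5 (mod 23). Verification: 14 × 5 = 70 ≡ 1 (mod 23)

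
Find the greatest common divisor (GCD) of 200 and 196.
4

Using the Euclidean algorithm:
200 = 1 × 196 + 4
196 = 49 × 4 + 0

GCD(200, 196) = 4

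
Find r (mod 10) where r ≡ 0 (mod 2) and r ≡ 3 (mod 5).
M = 2 × 5 = 10. M₁ = 5, y₁ ≡ 1 (mod 2). M₂ = 2, y₂ ≡ 3 (mod 5). r = 0×5×1 + 3×2×3 ≡ 8 (mod 10)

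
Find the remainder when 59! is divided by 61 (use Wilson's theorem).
(60)! = (59)! × (60) ≡ -1 (mod 61). So (59)! ≡ -1 × (60)^(-1) ≡ (-1)×(-1) = 1 (mod 61)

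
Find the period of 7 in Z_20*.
Powers of 7 mod 20: 7^1≡7, 7^2≡9, 7^3≡3, 7^4≡1. Order = 4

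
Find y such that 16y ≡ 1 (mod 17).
16^(-1) ≡ 16 (mod 17). Verification: 16 × 16 = 256 ≡ 1 (mod 17)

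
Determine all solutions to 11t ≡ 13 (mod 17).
12

Since gcd(11, 17) = 1 divides 13, a solution exists.
Multiply both sides by the inverse of 11 mod 17:
  11^(-1) mod 17 = 14
  x ≡ 14 × 13 ≡ 182 ≡ 12 (mod 17)
Verification: 11 × 12 = 132 = 7 × 17 + 13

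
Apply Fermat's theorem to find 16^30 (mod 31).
By Fermat's Little Theorem, 16^{30} ≡ 1 (mod 31) since 31 is prime and gcd(16, 31) = 1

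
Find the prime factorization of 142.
2 × 71

Divide by primes starting from smallest:
142 ÷ 2 = 71
71 ÷ 71 = 1

142 = 2 × 71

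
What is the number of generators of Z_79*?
Number of primitive roots mod 79 = φ(78) = 24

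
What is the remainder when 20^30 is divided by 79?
Using repeated squaring. 30 = 16 + 8 + 4 + 2 (binary 11110). Repeated squaring mod 79: 20^1 ≡ 20; 20^2 ≡ 20² = 400 ≡ 5; 20^4 ≡ 5² = 25 ≡ 25; 20^8 ≡ 25² = 625 ≡ 72; 20^16 ≡ 72² = 5184 ≡ 49. Multiply: 20^30 = 20^16 × 20^8 × 20^4 × 20^2 ≡ 49 × 72 × 25 × 5 (mod 79): 49 × 72 = 3528 ≡ 52; 52 × 25 = 1300 ≡ 36; 36 × 5 = 180 ≡ 22. So 20^30 ≡ 22 (mod 79).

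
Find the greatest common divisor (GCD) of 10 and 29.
1

Using the Euclidean algorithm:
10 = 0 × 29 + 10
29 = 2 × 10 + 9
10 = 1 × 9 + 1
9 = 9 × 1 + 0

GCD(10, 29) = 1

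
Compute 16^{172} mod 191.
79

Using successive squaring:
Binary expansion of 172: 10101100
Powers of 16 mod 191 (each is the square of the previous):
  16^1 ≡ 16 (mod 191)
  16^2 ≡ 16² = 256 ≡ 65 (mod 191)
  16^4 ≡ 65² = 4225 ≡ 23 (mod 191)
  16^8 ≡ 23² = 529 ≡ 147 (mod 191)
  16^16 ≡ 147² = 21609 ≡ 26 (mod 191)
  16^32 ≡ 26² = 676 ≡ 103 (mod 191)
  16^64 ≡ 103² = 10609 ≡ 104 (mod 191)
  16^128 ≡ 104² = 10816 ≡ 120 (mod 191)
172 = 128 + 32 + 8 + 4, so 16^172 = 16^128 × 16^32 × 16^8 × 16^4 ≡ 120 × 103 × 147 × 23 (mod 191)
Multiplying step by step:
  120 × 103 = 12360 ≡ 136 (mod 191)
  136 × 147 = 19992 ≡ 128 (mod 191)
  128 × 23 = 2944 ≡ 79 (mod 191)
Result: 16^172 ≡ 79 (mod 191)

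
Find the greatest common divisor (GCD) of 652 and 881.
1

Using the Euclidean algorithm:
652 = 0 × 881 + 652
881 = 1 × 652 + 229
652 = 2 × 229 + 194
229 = 1 × 194 + 35
194 = 5 × 35 + 19
35 = 1 × 19 + 16
19 = 1 × 16 + 3
16 = 5 × 3 + 1
3 = 3 × 1 + 0

GCD(652, 881) = 1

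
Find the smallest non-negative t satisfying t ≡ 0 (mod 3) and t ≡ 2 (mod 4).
M = 3 × 4 = 12. M₁ = 4, y₁ ≡ 1 (mod 3). M₂ = 3, y₂ ≡ 3 (mod 4). t = 0×4×1 + 2×3×3 ≡ 6 (mod 12)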